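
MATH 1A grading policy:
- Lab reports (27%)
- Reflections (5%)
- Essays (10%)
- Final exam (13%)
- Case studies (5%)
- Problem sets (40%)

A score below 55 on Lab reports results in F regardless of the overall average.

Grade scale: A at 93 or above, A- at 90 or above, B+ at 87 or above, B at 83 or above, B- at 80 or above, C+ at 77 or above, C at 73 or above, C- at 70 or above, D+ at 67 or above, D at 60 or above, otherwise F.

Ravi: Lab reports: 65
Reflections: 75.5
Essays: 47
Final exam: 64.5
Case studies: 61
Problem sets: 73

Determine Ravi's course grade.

Lab reports score 65 ≥ 55: minimum met.
Weighted total:
  Lab reports 65 × 0.27 = 17.55
  Reflections 75.5 × 0.05 = 3.775
  Essays 47 × 0.1 = 4.7
  Final exam 64.5 × 0.13 = 8.385
  Case studies 61 × 0.05 = 3.05
  Problem sets 73 × 0.4 = 29.2
Sum = 66.66
66.66 is ≥ 60 and < 67 → D

D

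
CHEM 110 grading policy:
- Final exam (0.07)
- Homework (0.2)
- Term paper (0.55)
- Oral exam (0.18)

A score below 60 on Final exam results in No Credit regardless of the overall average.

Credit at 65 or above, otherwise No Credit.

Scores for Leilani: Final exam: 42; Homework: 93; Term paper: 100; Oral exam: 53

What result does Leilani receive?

No Credit

Final exam score 42 < 60: minimum not met.
Weighted total:
  Final exam 42 × 0.07 = 2.94
  Homework 93 × 0.2 = 18.6
  Term paper 100 × 0.55 = 55
  Oral exam 53 × 0.18 = 9.54
Sum = 86.08
Because the Final exam minimum was not met, the result is No Credit.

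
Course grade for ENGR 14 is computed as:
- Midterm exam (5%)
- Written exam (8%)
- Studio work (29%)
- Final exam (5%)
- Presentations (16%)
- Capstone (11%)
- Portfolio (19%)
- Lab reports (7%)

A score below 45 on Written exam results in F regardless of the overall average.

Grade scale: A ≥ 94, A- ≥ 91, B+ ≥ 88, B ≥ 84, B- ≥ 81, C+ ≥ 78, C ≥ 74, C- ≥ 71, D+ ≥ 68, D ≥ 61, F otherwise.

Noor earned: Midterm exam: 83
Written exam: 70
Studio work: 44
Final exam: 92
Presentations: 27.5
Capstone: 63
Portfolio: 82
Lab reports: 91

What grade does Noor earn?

F

Written exam score 70 ≥ 45: minimum met.
Weighted total:
  Midterm exam 83 × 0.05 = 4.15
  Written exam 70 × 0.08 = 5.6
  Studio work 44 × 0.29 = 12.76
  Final exam 92 × 0.05 = 4.6
  Presentations 27.5 × 0.16 = 4.4
  Capstone 63 × 0.11 = 6.93
  Portfolio 82 × 0.19 = 15.58
  Lab reports 91 × 0.07 = 6.37
Sum = 60.39
60.39 < 61 → F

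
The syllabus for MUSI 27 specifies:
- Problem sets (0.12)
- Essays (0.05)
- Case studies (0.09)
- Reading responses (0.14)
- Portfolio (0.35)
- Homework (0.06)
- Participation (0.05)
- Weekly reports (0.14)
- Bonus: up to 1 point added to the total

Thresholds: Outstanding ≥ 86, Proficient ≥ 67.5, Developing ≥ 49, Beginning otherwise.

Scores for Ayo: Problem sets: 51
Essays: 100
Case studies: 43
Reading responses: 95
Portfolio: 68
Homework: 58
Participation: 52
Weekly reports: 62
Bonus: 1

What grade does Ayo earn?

Weighted total:
  Problem sets 51 × 0.12 = 6.12
  Essays 100 × 0.05 = 5
  Case studies 43 × 0.09 = 3.87
  Reading responses 95 × 0.14 = 13.3
  Portfolio 68 × 0.35 = 23.8
  Homework 58 × 0.06 = 3.48
  Participation 52 × 0.05 = 2.6
  Weekly reports 62 × 0.14 = 8.68
Sum = 66.85
Bonus: 66.85 + 1 = 67.85
67.85 is ≥ 67.5 and < 86 → Proficient

Proficient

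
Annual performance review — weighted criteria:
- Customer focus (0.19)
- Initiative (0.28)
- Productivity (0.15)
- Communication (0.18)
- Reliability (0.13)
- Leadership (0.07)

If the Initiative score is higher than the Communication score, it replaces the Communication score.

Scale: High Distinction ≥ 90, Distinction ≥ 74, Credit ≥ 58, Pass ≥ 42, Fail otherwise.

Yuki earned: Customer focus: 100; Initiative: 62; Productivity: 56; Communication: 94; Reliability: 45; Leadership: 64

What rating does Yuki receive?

Initiative (62) ≤ Communication (94), so Communication stays at 94.
Weighted total:
  Customer focus 100 × 0.19 = 19
  Initiative 62 × 0.28 = 17.36
  Productivity 56 × 0.15 = 8.4
  Communication 94 × 0.18 = 16.92
  Reliability 45 × 0.13 = 5.85
  Leadership 64 × 0.07 = 4.48
Sum = 72.01
72.01 is ≥ 58 and < 74 → Credit

Credit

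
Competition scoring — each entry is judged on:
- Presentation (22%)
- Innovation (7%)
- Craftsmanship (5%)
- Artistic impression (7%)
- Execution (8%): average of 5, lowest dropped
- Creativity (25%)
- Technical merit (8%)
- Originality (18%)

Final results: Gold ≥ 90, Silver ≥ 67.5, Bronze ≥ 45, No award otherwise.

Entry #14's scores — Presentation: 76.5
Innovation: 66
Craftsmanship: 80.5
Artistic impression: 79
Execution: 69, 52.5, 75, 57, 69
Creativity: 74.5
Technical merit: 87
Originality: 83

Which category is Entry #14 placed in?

Silver

Execution: drop 52.5 → average of remaining 4 = 270/4 = 67.5
Weighted total:
  Presentation 76.5 × 0.22 = 16.83
  Innovation 66 × 0.07 = 4.62
  Craftsmanship 80.5 × 0.05 = 4.025
  Artistic impression 79 × 0.07 = 5.53
  Execution 67.5 × 0.08 = 5.4
  Creativity 74.5 × 0.25 = 18.625
  Technical merit 87 × 0.08 = 6.96
  Originality 83 × 0.18 = 14.94
Sum = 76.93
76.93 is ≥ 67.5 and < 90 → Silver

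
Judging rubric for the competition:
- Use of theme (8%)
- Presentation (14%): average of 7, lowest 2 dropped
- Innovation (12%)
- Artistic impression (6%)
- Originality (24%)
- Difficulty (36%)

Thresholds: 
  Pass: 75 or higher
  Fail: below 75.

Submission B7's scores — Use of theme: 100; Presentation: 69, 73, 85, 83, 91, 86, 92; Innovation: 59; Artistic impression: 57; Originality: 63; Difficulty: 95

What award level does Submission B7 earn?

Pass

Presentation: drop 69, 73 → average of remaining 5 = 437/5 = 87.4
Weighted total:
  Use of theme 100 × 0.08 = 8
  Presentation 87.4 × 0.14 = 12.236
  Innovation 59 × 0.12 = 7.08
  Artistic impression 57 × 0.06 = 3.42
  Originality 63 × 0.24 = 15.12
  Difficulty 95 × 0.36 = 34.2
Sum = 80.056
80.056 ≥ 75 → Pass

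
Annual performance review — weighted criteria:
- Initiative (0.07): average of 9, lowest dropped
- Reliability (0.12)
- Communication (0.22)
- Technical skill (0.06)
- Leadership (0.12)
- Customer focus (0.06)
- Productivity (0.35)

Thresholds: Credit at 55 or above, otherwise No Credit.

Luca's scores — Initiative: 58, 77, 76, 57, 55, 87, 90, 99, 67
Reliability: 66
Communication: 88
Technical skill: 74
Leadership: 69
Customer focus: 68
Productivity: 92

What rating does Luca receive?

Initiative: drop 55 → average of remaining 8 = 611/8 = 76.375
Weighted total:
  Initiative 76.375 × 0.07 = 5.34625
  Reliability 66 × 0.12 = 7.92
  Communication 88 × 0.22 = 19.36
  Technical skill 74 × 0.06 = 4.44
  Leadership 69 × 0.12 = 8.28
  Customer focus 68 × 0.06 = 4.08
  Productivity 92 × 0.35 = 32.2
Sum = 81.62625
81.62625 ≥ 55 → Credit

Credit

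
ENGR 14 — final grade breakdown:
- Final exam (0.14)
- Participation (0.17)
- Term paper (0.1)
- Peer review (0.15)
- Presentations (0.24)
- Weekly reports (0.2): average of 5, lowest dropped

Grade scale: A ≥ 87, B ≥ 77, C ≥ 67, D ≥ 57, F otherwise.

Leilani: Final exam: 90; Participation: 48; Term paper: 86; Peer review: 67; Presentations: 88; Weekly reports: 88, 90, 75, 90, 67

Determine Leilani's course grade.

B

Weekly reports: drop 67 → average of remaining 4 = 343/4 = 85.75
Weighted total:
  Final exam 90 × 0.14 = 12.6
  Participation 48 × 0.17 = 8.16
  Term paper 86 × 0.1 = 8.6
  Peer review 67 × 0.15 = 10.05
  Presentations 88 × 0.24 = 21.12
  Weekly reports 85.75 × 0.2 = 17.15
Sum = 77.68
77.68 is ≥ 77 and < 87 → B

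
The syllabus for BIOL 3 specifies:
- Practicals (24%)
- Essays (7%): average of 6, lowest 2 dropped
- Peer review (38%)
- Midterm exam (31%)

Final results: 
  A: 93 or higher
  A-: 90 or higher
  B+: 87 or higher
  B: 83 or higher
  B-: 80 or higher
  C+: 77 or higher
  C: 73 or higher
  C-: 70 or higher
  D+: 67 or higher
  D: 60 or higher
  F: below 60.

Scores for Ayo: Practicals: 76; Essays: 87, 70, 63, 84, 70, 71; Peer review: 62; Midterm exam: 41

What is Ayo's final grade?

Essays: drop 63, 70 → average of remaining 4 = 312/4 = 78
Weighted total:
  Practicals 76 × 0.24 = 18.24
  Essays 78 × 0.07 = 5.46
  Peer review 62 × 0.38 = 23.56
  Midterm exam 41 × 0.31 = 12.71
Sum = 59.97
59.97 < 60 → F

F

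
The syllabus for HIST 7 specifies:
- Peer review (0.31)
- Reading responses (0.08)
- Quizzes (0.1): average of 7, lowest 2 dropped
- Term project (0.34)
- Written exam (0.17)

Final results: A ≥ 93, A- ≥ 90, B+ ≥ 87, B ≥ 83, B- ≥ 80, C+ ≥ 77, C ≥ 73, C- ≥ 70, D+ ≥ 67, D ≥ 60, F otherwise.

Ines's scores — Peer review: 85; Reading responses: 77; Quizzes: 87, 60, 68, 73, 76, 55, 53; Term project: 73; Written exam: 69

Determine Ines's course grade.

Quizzes: drop 53, 55 → average of remaining 5 = 364/5 = 72.8
Weighted total:
  Peer review 85 × 0.31 = 26.35
  Reading responses 77 × 0.08 = 6.16
  Quizzes 72.8 × 0.1 = 7.28
  Term project 73 × 0.34 = 24.82
  Written exam 69 × 0.17 = 11.73
Sum = 76.34
76.34 is ≥ 73 and < 77 → C

C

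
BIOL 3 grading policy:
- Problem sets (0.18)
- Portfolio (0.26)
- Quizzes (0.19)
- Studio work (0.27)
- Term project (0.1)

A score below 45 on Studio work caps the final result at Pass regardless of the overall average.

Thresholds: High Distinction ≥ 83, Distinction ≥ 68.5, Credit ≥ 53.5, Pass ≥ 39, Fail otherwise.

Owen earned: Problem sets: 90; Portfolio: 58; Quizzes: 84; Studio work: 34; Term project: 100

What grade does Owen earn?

Studio work score 34 < 45: minimum not met.
Weighted total:
  Problem sets 90 × 0.18 = 16.2
  Portfolio 58 × 0.26 = 15.08
  Quizzes 84 × 0.19 = 15.96
  Studio work 34 × 0.27 = 9.18
  Term project 100 × 0.1 = 10
Sum = 66.42
66.42 would be Credit; cap at Pass applies → Pass.

Pass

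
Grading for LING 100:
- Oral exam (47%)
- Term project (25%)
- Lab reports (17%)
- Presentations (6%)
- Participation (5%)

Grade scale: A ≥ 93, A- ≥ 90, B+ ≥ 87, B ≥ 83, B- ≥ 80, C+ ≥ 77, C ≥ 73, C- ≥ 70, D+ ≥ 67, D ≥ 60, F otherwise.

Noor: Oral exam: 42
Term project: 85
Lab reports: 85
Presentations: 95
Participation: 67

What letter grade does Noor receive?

D

Weighted total:
  Oral exam 42 × 0.47 = 19.74
  Term project 85 × 0.25 = 21.25
  Lab reports 85 × 0.17 = 14.45
  Presentations 95 × 0.06 = 5.7
  Participation 67 × 0.05 = 3.35
Sum = 64.49
64.49 is ≥ 60 and < 67 → D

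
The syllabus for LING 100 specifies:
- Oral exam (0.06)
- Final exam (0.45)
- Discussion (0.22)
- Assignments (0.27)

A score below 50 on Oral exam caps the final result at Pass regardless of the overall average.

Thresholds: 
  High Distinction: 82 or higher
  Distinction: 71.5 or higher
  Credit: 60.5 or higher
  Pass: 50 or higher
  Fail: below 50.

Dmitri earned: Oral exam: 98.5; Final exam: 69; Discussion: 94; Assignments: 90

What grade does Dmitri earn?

Distinction

Oral exam score 98.5 ≥ 50: minimum met.
Weighted total:
  Oral exam 98.5 × 0.06 = 5.91
  Final exam 69 × 0.45 = 31.05
  Discussion 94 × 0.22 = 20.68
  Assignments 90 × 0.27 = 24.3
Sum = 81.94
81.94 is ≥ 71.5 and < 82 → Distinction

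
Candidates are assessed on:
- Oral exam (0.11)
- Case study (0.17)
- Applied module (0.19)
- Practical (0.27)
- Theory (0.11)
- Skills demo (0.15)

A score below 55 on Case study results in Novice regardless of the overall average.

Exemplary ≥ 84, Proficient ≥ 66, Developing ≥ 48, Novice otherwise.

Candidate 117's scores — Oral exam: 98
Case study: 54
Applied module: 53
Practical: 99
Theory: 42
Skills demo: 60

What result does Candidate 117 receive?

Case study score 54 < 55: minimum not met.
Weighted total:
  Oral exam 98 × 0.11 = 10.78
  Case study 54 × 0.17 = 9.18
  Applied module 53 × 0.19 = 10.07
  Practical 99 × 0.27 = 26.73
  Theory 42 × 0.11 = 4.62
  Skills demo 60 × 0.15 = 9
Sum = 70.38
Because the Case study minimum was not met, the result is Novice.

Novice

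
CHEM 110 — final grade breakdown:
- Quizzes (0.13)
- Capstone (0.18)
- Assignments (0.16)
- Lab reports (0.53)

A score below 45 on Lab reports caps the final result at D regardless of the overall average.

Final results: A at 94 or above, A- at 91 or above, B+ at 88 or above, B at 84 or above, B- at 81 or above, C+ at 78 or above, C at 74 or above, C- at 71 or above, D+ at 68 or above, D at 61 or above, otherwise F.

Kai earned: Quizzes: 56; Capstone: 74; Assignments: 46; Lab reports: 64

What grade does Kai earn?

D

Lab reports score 64 ≥ 45: minimum met.
Weighted total:
  Quizzes 56 × 0.13 = 7.28
  Capstone 74 × 0.18 = 13.32
  Assignments 46 × 0.16 = 7.36
  Lab reports 64 × 0.53 = 33.92
Sum = 61.88
61.88 is ≥ 61 and < 68 → D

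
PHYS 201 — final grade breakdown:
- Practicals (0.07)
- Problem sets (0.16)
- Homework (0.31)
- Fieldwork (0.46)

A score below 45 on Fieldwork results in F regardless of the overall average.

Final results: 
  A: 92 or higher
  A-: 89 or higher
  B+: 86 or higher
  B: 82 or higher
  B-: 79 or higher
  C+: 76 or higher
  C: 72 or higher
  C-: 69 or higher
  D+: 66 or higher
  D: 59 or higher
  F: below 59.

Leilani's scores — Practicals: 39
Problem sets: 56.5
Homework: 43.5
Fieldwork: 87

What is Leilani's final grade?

D

Fieldwork score 87 ≥ 45: minimum met.
Weighted total:
  Practicals 39 × 0.07 = 2.73
  Problem sets 56.5 × 0.16 = 9.04
  Homework 43.5 × 0.31 = 13.485
  Fieldwork 87 × 0.46 = 40.02
Sum = 65.275
65.275 is ≥ 59 and < 66 → D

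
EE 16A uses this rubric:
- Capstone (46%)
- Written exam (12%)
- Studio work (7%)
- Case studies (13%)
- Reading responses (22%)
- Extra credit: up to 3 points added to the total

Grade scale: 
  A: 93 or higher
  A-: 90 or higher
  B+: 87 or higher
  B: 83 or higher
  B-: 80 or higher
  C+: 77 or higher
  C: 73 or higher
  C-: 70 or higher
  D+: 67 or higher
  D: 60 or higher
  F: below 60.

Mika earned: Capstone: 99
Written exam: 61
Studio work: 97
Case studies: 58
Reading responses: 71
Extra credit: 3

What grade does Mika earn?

B

Weighted total:
  Capstone 99 × 0.46 = 45.54
  Written exam 61 × 0.12 = 7.32
  Studio work 97 × 0.07 = 6.79
  Case studies 58 × 0.13 = 7.54
  Reading responses 71 × 0.22 = 15.62
Sum = 82.81
Extra credit: 82.81 + 3 = 85.81
85.81 is ≥ 83 and < 87 → B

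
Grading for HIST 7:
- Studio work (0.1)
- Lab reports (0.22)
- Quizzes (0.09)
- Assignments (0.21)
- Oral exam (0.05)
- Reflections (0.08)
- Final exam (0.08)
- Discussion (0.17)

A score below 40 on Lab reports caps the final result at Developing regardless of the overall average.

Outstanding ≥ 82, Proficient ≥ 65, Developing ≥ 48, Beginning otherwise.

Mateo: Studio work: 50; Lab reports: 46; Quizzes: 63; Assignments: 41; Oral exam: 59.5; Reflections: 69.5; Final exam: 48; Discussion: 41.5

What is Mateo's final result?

Developing

Lab reports score 46 ≥ 40: minimum met.
Weighted total:
  Studio work 50 × 0.1 = 5
  Lab reports 46 × 0.22 = 10.12
  Quizzes 63 × 0.09 = 5.67
  Assignments 41 × 0.21 = 8.61
  Oral exam 59.5 × 0.05 = 2.975
  Reflections 69.5 × 0.08 = 5.56
  Final exam 48 × 0.08 = 3.84
  Discussion 41.5 × 0.17 = 7.055
Sum = 48.83
48.83 is ≥ 48 and < 65 → Developing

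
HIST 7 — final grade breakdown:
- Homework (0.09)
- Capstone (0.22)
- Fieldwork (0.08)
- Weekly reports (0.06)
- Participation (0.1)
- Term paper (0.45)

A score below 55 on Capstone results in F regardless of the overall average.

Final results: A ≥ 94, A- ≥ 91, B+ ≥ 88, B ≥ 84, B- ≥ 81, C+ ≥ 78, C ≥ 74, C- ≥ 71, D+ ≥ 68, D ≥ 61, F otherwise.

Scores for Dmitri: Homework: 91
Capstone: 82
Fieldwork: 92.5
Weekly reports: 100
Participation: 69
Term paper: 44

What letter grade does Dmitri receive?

Capstone score 82 ≥ 55: minimum met.
Weighted total:
  Homework 91 × 0.09 = 8.19
  Capstone 82 × 0.22 = 18.04
  Fieldwork 92.5 × 0.08 = 7.4
  Weekly reports 100 × 0.06 = 6
  Participation 69 × 0.1 = 6.9
  Term paper 44 × 0.45 = 19.8
Sum = 66.33
66.33 is ≥ 61 and < 68 → D

D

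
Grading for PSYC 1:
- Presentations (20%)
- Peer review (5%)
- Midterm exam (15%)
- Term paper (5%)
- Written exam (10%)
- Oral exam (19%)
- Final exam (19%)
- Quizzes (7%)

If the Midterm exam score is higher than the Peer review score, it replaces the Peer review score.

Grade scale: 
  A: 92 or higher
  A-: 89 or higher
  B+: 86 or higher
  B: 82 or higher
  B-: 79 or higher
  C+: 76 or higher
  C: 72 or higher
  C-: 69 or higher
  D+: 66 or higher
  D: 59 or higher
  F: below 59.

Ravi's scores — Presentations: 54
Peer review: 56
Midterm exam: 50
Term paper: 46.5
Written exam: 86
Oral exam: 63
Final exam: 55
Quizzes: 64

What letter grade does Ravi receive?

F

Midterm exam (50) ≤ Peer review (56), so Peer review stays at 56.
Weighted total:
  Presentations 54 × 0.2 = 10.8
  Peer review 56 × 0.05 = 2.8
  Midterm exam 50 × 0.15 = 7.5
  Term paper 46.5 × 0.05 = 2.325
  Written exam 86 × 0.1 = 8.6
  Oral exam 63 × 0.19 = 11.97
  Final exam 55 × 0.19 = 10.45
  Quizzes 64 × 0.07 = 4.48
Sum = 58.925
58.925 < 59 → F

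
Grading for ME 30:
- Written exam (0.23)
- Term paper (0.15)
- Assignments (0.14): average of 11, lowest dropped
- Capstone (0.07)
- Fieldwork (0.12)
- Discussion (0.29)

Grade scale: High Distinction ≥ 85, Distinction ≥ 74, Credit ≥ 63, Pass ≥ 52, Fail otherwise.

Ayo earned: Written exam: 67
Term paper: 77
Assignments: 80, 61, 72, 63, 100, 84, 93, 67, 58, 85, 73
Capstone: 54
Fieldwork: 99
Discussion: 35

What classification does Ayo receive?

Credit

Assignments: drop 58 → average of remaining 10 = 778/10 = 77.8
Weighted total:
  Written exam 67 × 0.23 = 15.41
  Term paper 77 × 0.15 = 11.55
  Assignments 77.8 × 0.14 = 10.892
  Capstone 54 × 0.07 = 3.78
  Fieldwork 99 × 0.12 = 11.88
  Discussion 35 × 0.29 = 10.15
Sum = 63.662
63.662 is ≥ 63 and < 74 → Credit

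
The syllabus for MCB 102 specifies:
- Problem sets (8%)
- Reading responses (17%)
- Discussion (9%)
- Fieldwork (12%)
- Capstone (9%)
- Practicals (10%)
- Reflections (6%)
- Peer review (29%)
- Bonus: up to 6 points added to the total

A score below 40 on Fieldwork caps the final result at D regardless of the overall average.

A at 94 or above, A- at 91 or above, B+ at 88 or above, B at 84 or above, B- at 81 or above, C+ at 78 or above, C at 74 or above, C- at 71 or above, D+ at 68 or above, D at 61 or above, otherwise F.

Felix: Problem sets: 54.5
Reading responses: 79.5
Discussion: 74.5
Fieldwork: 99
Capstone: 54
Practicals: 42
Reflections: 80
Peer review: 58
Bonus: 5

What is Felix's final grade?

C-

Fieldwork score 99 ≥ 40: minimum met.
Weighted total:
  Problem sets 54.5 × 0.08 = 4.36
  Reading responses 79.5 × 0.17 = 13.515
  Discussion 74.5 × 0.09 = 6.705
  Fieldwork 99 × 0.12 = 11.88
  Capstone 54 × 0.09 = 4.86
  Practicals 42 × 0.1 = 4.2
  Reflections 80 × 0.06 = 4.8
  Peer review 58 × 0.29 = 16.82
Sum = 67.14
Bonus: 67.14 + 5 = 72.14
72.14 is ≥ 71 and < 74 → C-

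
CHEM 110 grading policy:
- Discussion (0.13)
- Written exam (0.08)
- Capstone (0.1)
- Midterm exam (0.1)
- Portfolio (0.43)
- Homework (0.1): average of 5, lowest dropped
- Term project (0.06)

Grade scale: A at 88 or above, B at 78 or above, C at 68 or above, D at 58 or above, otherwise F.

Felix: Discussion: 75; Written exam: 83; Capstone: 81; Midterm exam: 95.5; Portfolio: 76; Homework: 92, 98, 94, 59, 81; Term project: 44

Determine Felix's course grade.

Homework: drop 59 → average of remaining 4 = 365/4 = 91.25
Weighted total:
  Discussion 75 × 0.13 = 9.75
  Written exam 83 × 0.08 = 6.64
  Capstone 81 × 0.1 = 8.1
  Midterm exam 95.5 × 0.1 = 9.55
  Portfolio 76 × 0.43 = 32.68
  Homework 91.25 × 0.1 = 9.125
  Term project 44 × 0.06 = 2.64
Sum = 78.485
78.485 is ≥ 78 and < 88 → B

B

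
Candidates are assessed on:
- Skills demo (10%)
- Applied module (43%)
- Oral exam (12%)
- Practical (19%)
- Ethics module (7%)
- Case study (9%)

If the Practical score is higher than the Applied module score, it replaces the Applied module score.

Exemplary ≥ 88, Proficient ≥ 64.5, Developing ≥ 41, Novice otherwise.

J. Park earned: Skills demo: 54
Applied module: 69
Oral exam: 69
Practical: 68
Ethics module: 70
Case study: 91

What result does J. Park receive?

Practical (68) ≤ Applied module (69), so Applied module stays at 69.
Weighted total:
  Skills demo 54 × 0.1 = 5.4
  Applied module 69 × 0.43 = 29.67
  Oral exam 69 × 0.12 = 8.28
  Practical 68 × 0.19 = 12.92
  Ethics module 70 × 0.07 = 4.9
  Case study 91 × 0.09 = 8.19
Sum = 69.36
69.36 is ≥ 64.5 and < 88 → Proficient

Proficient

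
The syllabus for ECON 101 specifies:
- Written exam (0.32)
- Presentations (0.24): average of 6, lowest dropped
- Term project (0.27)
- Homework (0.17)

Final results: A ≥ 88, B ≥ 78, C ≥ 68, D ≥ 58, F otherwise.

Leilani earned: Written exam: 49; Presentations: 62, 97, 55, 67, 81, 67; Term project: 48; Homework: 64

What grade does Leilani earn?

Presentations: drop 55 → average of remaining 5 = 374/5 = 74.8
Weighted total:
  Written exam 49 × 0.32 = 15.68
  Presentations 74.8 × 0.24 = 17.952
  Term project 48 × 0.27 = 12.96
  Homework 64 × 0.17 = 10.88
Sum = 57.472
57.472 < 58 → F

F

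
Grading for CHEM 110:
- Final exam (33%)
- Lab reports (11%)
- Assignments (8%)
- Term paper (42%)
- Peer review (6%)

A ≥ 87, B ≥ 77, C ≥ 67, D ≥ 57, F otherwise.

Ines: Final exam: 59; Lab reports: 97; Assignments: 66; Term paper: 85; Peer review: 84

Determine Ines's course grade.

C

Weighted total:
  Final exam 59 × 0.33 = 19.47
  Lab reports 97 × 0.11 = 10.67
  Assignments 66 × 0.08 = 5.28
  Term paper 85 × 0.42 = 35.7
  Peer review 84 × 0.06 = 5.04
Sum = 76.16
76.16 is ≥ 67 and < 77 → C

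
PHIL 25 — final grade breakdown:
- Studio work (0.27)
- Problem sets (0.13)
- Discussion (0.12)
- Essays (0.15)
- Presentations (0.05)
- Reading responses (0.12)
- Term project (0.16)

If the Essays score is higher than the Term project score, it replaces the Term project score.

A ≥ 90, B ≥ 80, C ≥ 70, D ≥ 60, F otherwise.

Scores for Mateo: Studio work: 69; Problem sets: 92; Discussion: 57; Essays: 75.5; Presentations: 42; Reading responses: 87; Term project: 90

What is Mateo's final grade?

Essays (75.5) ≤ Term project (90), so Term project stays at 90.
Weighted total:
  Studio work 69 × 0.27 = 18.63
  Problem sets 92 × 0.13 = 11.96
  Discussion 57 × 0.12 = 6.84
  Essays 75.5 × 0.15 = 11.325
  Presentations 42 × 0.05 = 2.1
  Reading responses 87 × 0.12 = 10.44
  Term project 90 × 0.16 = 14.4
Sum = 75.695
75.695 is ≥ 70 and < 80 → C

C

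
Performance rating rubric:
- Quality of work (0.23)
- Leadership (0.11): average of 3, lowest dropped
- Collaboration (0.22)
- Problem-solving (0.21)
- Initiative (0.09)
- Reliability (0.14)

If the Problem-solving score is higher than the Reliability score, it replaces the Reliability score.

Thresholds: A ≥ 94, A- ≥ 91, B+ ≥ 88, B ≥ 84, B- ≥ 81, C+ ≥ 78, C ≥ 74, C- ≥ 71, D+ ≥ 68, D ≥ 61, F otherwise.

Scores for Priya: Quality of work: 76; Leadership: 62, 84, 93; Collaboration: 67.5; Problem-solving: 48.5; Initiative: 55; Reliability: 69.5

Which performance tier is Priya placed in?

D

Leadership: drop 62 → average of remaining 2 = 177/2 = 88.5
Problem-solving (48.5) ≤ Reliability (69.5), so Reliability stays at 69.5.
Weighted total:
  Quality of work 76 × 0.23 = 17.48
  Leadership 88.5 × 0.11 = 9.735
  Collaboration 67.5 × 0.22 = 14.85
  Problem-solving 48.5 × 0.21 = 10.185
  Initiative 55 × 0.09 = 4.95
  Reliability 69.5 × 0.14 = 9.73
Sum = 66.93
66.93 is ≥ 61 and < 68 → D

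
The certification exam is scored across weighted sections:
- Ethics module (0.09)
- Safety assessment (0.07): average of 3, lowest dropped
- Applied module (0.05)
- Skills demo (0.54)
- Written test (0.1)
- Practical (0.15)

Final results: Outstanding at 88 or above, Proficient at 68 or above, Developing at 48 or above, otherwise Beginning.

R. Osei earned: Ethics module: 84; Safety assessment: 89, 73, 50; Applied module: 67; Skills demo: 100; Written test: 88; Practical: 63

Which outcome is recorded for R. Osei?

Safety assessment: drop 50 → average of remaining 2 = 162/2 = 81
Weighted total:
  Ethics module 84 × 0.09 = 7.56
  Safety assessment 81 × 0.07 = 5.67
  Applied module 67 × 0.05 = 3.35
  Skills demo 100 × 0.54 = 54
  Written test 88 × 0.1 = 8.8
  Practical 63 × 0.15 = 9.45
Sum = 88.83
88.83 ≥ 88 → Outstanding

Outstanding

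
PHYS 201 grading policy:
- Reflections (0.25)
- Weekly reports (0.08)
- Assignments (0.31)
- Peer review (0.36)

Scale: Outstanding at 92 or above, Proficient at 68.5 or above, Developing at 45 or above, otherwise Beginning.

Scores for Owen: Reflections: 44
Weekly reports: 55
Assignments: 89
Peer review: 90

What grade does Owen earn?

Weighted total:
  Reflections 44 × 0.25 = 11
  Weekly reports 55 × 0.08 = 4.4
  Assignments 89 × 0.31 = 27.59
  Peer review 90 × 0.36 = 32.4
Sum = 75.39
75.39 is ≥ 68.5 and < 92 → Proficient

Proficient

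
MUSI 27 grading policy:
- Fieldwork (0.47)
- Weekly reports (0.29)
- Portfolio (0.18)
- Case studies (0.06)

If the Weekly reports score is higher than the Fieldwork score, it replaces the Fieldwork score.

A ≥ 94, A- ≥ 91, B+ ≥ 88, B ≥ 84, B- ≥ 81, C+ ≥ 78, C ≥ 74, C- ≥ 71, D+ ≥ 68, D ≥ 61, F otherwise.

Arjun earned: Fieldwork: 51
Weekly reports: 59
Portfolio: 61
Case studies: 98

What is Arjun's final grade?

D

Weekly reports (59) > Fieldwork (51), so Fieldwork counts as 59.
Weighted total:
  Fieldwork 59 × 0.47 = 27.73
  Weekly reports 59 × 0.29 = 17.11
  Portfolio 61 × 0.18 = 10.98
  Case studies 98 × 0.06 = 5.88
Sum = 61.7
61.7 is ≥ 61 and < 68 → D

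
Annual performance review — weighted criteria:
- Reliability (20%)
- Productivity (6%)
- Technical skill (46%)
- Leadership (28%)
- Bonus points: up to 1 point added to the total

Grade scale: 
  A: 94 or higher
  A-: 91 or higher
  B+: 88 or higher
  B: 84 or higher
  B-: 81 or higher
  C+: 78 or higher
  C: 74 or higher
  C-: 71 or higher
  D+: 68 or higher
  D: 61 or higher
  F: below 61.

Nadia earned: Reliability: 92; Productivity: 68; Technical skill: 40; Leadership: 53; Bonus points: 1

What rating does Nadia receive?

Weighted total:
  Reliability 92 × 0.2 = 18.4
  Productivity 68 × 0.06 = 4.08
  Technical skill 40 × 0.46 = 18.4
  Leadership 53 × 0.28 = 14.84
Sum = 55.72
Bonus points: 55.72 + 1 = 56.72
56.72 < 61 → F

F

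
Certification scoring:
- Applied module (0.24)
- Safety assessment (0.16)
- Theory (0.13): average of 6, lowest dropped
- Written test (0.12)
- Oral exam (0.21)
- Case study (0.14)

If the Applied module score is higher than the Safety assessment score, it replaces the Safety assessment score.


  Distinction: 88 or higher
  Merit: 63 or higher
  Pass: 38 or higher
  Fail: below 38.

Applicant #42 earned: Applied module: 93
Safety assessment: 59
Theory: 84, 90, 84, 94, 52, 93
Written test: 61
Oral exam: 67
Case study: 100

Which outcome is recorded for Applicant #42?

Theory: drop 52 → average of remaining 5 = 445/5 = 89
Applied module (93) > Safety assessment (59), so Safety assessment counts as 93.
Weighted total:
  Applied module 93 × 0.24 = 22.32
  Safety assessment 93 × 0.16 = 14.88
  Theory 89 × 0.13 = 11.57
  Written test 61 × 0.12 = 7.32
  Oral exam 67 × 0.21 = 14.07
  Case study 100 × 0.14 = 14
Sum = 84.16
84.16 is ≥ 63 and < 88 → Merit

Merit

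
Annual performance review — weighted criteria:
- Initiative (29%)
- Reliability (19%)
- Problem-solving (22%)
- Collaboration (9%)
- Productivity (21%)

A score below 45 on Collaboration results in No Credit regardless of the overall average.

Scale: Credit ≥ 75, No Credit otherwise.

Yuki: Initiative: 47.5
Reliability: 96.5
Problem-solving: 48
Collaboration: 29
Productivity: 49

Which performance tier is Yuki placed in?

Collaboration score 29 < 45: minimum not met.
Weighted total:
  Initiative 47.5 × 0.29 = 13.775
  Reliability 96.5 × 0.19 = 18.335
  Problem-solving 48 × 0.22 = 10.56
  Collaboration 29 × 0.09 = 2.61
  Productivity 49 × 0.21 = 10.29
Sum = 55.57
Because the Collaboration minimum was not met, the result is No Credit.

No Credit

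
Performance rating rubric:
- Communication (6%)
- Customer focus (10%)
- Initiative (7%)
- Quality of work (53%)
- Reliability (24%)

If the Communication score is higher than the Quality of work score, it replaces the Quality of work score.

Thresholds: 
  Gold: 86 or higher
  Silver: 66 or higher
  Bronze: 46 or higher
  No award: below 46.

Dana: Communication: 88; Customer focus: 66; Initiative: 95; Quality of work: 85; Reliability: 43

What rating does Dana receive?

Communication (88) > Quality of work (85), so Quality of work counts as 88.
Weighted total:
  Communication 88 × 0.06 = 5.28
  Customer focus 66 × 0.1 = 6.6
  Initiative 95 × 0.07 = 6.65
  Quality of work 88 × 0.53 = 46.64
  Reliability 43 × 0.24 = 10.32
Sum = 75.49
75.49 is ≥ 66 and < 86 → Silver

Silver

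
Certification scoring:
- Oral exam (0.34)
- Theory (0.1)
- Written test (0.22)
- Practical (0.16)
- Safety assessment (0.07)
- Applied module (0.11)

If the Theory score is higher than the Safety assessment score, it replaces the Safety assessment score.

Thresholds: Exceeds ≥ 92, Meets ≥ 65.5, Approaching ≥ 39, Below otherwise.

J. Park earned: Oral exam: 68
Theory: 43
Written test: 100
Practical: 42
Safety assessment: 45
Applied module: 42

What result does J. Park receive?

Approaching

Theory (43) ≤ Safety assessment (45), so Safety assessment stays at 45.
Weighted total:
  Oral exam 68 × 0.34 = 23.12
  Theory 43 × 0.1 = 4.3
  Written test 100 × 0.22 = 22
  Practical 42 × 0.16 = 6.72
  Safety assessment 45 × 0.07 = 3.15
  Applied module 42 × 0.11 = 4.62
Sum = 63.91
63.91 is ≥ 39 and < 65.5 → Approaching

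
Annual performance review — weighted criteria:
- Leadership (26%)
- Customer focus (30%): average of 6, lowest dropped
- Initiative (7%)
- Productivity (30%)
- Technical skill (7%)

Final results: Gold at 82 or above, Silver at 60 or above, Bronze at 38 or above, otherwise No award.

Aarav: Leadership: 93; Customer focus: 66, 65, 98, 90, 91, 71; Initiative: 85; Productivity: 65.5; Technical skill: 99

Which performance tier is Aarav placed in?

Customer focus: drop 65 → average of remaining 5 = 416/5 = 83.2
Weighted total:
  Leadership 93 × 0.26 = 24.18
  Customer focus 83.2 × 0.3 = 24.96
  Initiative 85 × 0.07 = 5.95
  Productivity 65.5 × 0.3 = 19.65
  Technical skill 99 × 0.07 = 6.93
Sum = 81.67
81.67 is ≥ 60 and < 82 → Silver

Silver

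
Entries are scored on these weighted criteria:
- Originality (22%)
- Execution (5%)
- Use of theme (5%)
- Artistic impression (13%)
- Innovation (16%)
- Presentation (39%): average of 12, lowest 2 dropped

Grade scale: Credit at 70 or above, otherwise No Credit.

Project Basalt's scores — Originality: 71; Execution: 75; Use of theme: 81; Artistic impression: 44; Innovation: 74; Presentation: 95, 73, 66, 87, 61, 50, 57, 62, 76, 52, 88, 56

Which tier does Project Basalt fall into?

Presentation: drop 50, 52 → average of remaining 10 = 721/10 = 72.1
Weighted total:
  Originality 71 × 0.22 = 15.62
  Execution 75 × 0.05 = 3.75
  Use of theme 81 × 0.05 = 4.05
  Artistic impression 44 × 0.13 = 5.72
  Innovation 74 × 0.16 = 11.84
  Presentation 72.1 × 0.39 = 28.119
Sum = 69.099
69.099 < 70 → No Credit

No Credit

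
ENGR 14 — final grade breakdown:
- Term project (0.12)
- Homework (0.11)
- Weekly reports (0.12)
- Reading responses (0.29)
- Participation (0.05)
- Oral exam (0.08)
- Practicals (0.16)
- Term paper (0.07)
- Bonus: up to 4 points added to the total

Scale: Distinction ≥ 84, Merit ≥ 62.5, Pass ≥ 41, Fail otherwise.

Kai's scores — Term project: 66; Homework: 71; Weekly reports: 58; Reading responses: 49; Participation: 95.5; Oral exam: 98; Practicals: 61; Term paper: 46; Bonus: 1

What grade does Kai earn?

Merit

Weighted total:
  Term project 66 × 0.12 = 7.92
  Homework 71 × 0.11 = 7.81
  Weekly reports 58 × 0.12 = 6.96
  Reading responses 49 × 0.29 = 14.21
  Participation 95.5 × 0.05 = 4.775
  Oral exam 98 × 0.08 = 7.84
  Practicals 61 × 0.16 = 9.76
  Term paper 46 × 0.07 = 3.22
Sum = 62.495
Bonus: 62.495 + 1 = 63.495
63.495 is ≥ 62.5 and < 84 → Merit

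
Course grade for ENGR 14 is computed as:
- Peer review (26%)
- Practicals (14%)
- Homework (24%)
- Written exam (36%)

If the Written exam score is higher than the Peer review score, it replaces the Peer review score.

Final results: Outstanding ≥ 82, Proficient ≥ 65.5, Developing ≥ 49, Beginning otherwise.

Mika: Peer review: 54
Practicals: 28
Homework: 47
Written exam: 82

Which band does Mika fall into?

Proficient

Written exam (82) > Peer review (54), so Peer review counts as 82.
Weighted total:
  Peer review 82 × 0.26 = 21.32
  Practicals 28 × 0.14 = 3.92
  Homework 47 × 0.24 = 11.28
  Written exam 82 × 0.36 = 29.52
Sum = 66.04
66.04 is ≥ 65.5 and < 82 → Proficient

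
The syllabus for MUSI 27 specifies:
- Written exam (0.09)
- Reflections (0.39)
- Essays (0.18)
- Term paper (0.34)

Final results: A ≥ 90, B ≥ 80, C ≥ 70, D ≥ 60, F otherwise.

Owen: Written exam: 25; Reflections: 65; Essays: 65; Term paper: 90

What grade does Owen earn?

D

Weighted total:
  Written exam 25 × 0.09 = 2.25
  Reflections 65 × 0.39 = 25.35
  Essays 65 × 0.18 = 11.7
  Term paper 90 × 0.34 = 30.6
Sum = 69.9
69.9 is ≥ 60 and < 70 → D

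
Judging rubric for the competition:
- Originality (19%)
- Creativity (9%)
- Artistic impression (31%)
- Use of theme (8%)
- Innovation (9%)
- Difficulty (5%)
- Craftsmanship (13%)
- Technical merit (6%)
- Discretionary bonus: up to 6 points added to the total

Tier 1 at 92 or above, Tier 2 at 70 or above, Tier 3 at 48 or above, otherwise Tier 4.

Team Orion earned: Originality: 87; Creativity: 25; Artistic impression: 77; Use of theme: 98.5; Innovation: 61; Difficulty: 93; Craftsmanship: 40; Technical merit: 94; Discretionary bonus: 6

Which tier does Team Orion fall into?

Tier 2

Weighted total:
  Originality 87 × 0.19 = 16.53
  Creativity 25 × 0.09 = 2.25
  Artistic impression 77 × 0.31 = 23.87
  Use of theme 98.5 × 0.08 = 7.88
  Innovation 61 × 0.09 = 5.49
  Difficulty 93 × 0.05 = 4.65
  Craftsmanship 40 × 0.13 = 5.2
  Technical merit 94 × 0.06 = 5.64
Sum = 71.51
Discretionary bonus: 71.51 + 6 = 77.51
77.51 is ≥ 70 and < 92 → Tier 2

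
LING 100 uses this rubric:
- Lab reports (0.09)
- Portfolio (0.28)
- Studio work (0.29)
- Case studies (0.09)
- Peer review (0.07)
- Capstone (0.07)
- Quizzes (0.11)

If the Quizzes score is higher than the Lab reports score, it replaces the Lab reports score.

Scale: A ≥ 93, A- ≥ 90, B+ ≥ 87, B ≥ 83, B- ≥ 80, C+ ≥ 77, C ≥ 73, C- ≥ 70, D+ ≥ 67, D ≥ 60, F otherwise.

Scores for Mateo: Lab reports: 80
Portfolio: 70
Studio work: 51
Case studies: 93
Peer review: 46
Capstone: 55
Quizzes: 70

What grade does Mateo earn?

Quizzes (70) ≤ Lab reports (80), so Lab reports stays at 80.
Weighted total:
  Lab reports 80 × 0.09 = 7.2
  Portfolio 70 × 0.28 = 19.6
  Studio work 51 × 0.29 = 14.79
  Case studies 93 × 0.09 = 8.37
  Peer review 46 × 0.07 = 3.22
  Capstone 55 × 0.07 = 3.85
  Quizzes 70 × 0.11 = 7.7
Sum = 64.73
64.73 is ≥ 60 and < 67 → D

D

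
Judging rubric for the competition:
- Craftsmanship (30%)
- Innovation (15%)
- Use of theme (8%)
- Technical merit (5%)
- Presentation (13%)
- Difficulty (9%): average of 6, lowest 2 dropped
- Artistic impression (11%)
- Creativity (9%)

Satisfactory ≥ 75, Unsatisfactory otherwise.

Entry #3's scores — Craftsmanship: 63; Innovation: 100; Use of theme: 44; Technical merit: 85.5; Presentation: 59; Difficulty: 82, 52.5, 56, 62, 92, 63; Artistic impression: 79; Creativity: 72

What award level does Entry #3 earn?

Unsatisfactory

Difficulty: drop 52.5, 56 → average of remaining 4 = 299/4 = 74.75
Weighted total:
  Craftsmanship 63 × 0.3 = 18.9
  Innovation 100 × 0.15 = 15
  Use of theme 44 × 0.08 = 3.52
  Technical merit 85.5 × 0.05 = 4.275
  Presentation 59 × 0.13 = 7.67
  Difficulty 74.75 × 0.09 = 6.7275
  Artistic impression 79 × 0.11 = 8.69
  Creativity 72 × 0.09 = 6.48
Sum = 71.2625
71.2625 < 75 → Unsatisfactory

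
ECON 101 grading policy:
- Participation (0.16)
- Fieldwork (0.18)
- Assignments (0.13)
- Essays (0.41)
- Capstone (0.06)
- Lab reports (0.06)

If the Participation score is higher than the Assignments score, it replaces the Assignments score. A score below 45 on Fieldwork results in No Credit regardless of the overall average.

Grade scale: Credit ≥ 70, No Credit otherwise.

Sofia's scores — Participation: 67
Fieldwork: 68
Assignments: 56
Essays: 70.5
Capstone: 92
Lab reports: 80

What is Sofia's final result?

Credit

Participation (67) > Assignments (56), so Assignments counts as 67.
Fieldwork score 68 ≥ 45: minimum met.
Weighted total:
  Participation 67 × 0.16 = 10.72
  Fieldwork 68 × 0.18 = 12.24
  Assignments 67 × 0.13 = 8.71
  Essays 70.5 × 0.41 = 28.905
  Capstone 92 × 0.06 = 5.52
  Lab reports 80 × 0.06 = 4.8
Sum = 70.895
70.895 ≥ 70 → Credit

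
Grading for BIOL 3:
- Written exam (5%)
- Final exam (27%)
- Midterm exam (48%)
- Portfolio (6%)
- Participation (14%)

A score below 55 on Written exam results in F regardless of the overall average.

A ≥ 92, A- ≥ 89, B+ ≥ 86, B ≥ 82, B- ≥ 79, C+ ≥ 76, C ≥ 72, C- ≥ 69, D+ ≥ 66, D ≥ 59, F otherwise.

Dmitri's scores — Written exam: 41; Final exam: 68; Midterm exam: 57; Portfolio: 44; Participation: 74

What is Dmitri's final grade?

Written exam score 41 < 55: minimum not met.
Weighted total:
  Written exam 41 × 0.05 = 2.05
  Final exam 68 × 0.27 = 18.36
  Midterm exam 57 × 0.48 = 27.36
  Portfolio 44 × 0.06 = 2.64
  Participation 74 × 0.14 = 10.36
Sum = 60.77
Because the Written exam minimum was not met, the result is F.

F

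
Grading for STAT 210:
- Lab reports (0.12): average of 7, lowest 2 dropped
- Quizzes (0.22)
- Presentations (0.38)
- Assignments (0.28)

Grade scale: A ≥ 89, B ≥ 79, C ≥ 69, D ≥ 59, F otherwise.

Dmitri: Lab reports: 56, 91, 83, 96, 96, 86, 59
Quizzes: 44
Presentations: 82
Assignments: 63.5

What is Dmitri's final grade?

C

Lab reports: drop 56, 59 → average of remaining 5 = 452/5 = 90.4
Weighted total:
  Lab reports 90.4 × 0.12 = 10.848
  Quizzes 44 × 0.22 = 9.68
  Presentations 82 × 0.38 = 31.16
  Assignments 63.5 × 0.28 = 17.78
Sum = 69.468
69.468 is ≥ 69 and < 79 → C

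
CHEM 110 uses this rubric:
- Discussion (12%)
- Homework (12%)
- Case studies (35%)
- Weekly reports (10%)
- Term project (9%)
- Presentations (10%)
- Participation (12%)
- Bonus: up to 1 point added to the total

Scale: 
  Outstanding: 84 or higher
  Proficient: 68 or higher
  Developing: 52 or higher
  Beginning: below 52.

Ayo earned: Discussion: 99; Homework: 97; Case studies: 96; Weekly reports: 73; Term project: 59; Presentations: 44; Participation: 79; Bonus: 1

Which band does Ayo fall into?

Weighted total:
  Discussion 99 × 0.12 = 11.88
  Homework 97 × 0.12 = 11.64
  Case studies 96 × 0.35 = 33.6
  Weekly reports 73 × 0.1 = 7.3
  Term project 59 × 0.09 = 5.31
  Presentations 44 × 0.1 = 4.4
  Participation 79 × 0.12 = 9.48
Sum = 83.61
Bonus: 83.61 + 1 = 84.61
84.61 ≥ 84 → Outstanding

Outstanding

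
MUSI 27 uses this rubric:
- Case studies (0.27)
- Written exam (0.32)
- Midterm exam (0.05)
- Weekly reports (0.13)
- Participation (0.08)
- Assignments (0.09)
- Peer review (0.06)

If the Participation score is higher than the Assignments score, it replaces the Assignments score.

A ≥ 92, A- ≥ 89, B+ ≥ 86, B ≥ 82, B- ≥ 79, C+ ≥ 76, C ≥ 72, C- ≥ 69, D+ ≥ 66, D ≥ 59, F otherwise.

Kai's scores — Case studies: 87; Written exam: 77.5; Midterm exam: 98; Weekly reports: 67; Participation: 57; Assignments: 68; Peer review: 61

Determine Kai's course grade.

C+

Participation (57) ≤ Assignments (68), so Assignments stays at 68.
Weighted total:
  Case studies 87 × 0.27 = 23.49
  Written exam 77.5 × 0.32 = 24.8
  Midterm exam 98 × 0.05 = 4.9
  Weekly reports 67 × 0.13 = 8.71
  Participation 57 × 0.08 = 4.56
  Assignments 68 × 0.09 = 6.12
  Peer review 61 × 0.06 = 3.66
Sum = 76.24
76.24 is ≥ 76 and < 79 → C+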